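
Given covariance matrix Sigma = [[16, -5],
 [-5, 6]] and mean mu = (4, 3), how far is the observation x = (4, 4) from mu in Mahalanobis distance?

Step 1 — centre the observation: (x - mu) = (0, 1).

Step 2 — invert Sigma. det(Sigma) = 16·6 - (-5)² = 71.
  Sigma^{-1} = (1/det) · [[d, -b], [-b, a]] = [[0.0845, 0.0704],
 [0.0704, 0.2254]].

Step 3 — form the quadratic (x - mu)^T · Sigma^{-1} · (x - mu):
  Sigma^{-1} · (x - mu) = (0.0704, 0.2254).
  (x - mu)^T · [Sigma^{-1} · (x - mu)] = (0)·(0.0704) + (1)·(0.2254) = 0.2254.

Step 4 — take square root: d = √(0.2254) ≈ 0.4747.

d(x, mu) = √(0.2254) ≈ 0.4747


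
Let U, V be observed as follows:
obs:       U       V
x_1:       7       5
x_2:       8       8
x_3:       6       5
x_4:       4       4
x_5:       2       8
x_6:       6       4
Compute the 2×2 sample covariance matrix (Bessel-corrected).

Step 1 — column means:
  mean(U) = (7 + 8 + 6 + 4 + 2 + 6) / 6 = 33/6 = 5.5
  mean(V) = (5 + 8 + 5 + 4 + 8 + 4) / 6 = 34/6 = 5.6667

Step 2 — sample covariance S[i,j] = (1/(n-1)) · Σ_k (x_{k,i} - mean_i) · (x_{k,j} - mean_j), with n-1 = 5.
  S[U,U] = ((1.5)·(1.5) + (2.5)·(2.5) + (0.5)·(0.5) + (-1.5)·(-1.5) + (-3.5)·(-3.5) + (0.5)·(0.5)) / 5 = 23.5/5 = 4.7
  S[U,V] = ((1.5)·(-0.6667) + (2.5)·(2.3333) + (0.5)·(-0.6667) + (-1.5)·(-1.6667) + (-3.5)·(2.3333) + (0.5)·(-1.6667)) / 5 = -2/5 = -0.4
  S[V,V] = ((-0.6667)·(-0.6667) + (2.3333)·(2.3333) + (-0.6667)·(-0.6667) + (-1.6667)·(-1.6667) + (2.3333)·(2.3333) + (-1.6667)·(-1.6667)) / 5 = 17.3333/5 = 3.4667

S is symmetric (S[j,i] = S[i,j]). Assembling:

S = [[4.7, -0.4],
 [-0.4, 3.4667]]


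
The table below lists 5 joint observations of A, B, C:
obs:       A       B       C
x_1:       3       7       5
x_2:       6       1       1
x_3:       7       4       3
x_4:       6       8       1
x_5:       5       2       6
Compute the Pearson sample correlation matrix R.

Step 1 — column means:
  mean(A) = (3 + 6 + 7 + 6 + 5) / 5 = 27/5 = 5.4
  mean(B) = (7 + 1 + 4 + 8 + 2) / 5 = 22/5 = 4.4
  mean(C) = (5 + 1 + 3 + 1 + 6) / 5 = 16/5 = 3.2

Step 2 — sample variances and covariances s[i,j] = (1/(n-1)) · Σ_k (x_{k,i} - mean_i) · (x_{k,j} - mean_j), with n-1 = 4:
  s[A,A] = ((-2.4)·(-2.4) + (0.6)·(0.6) + (1.6)·(1.6) + (0.6)·(0.6) + (-0.4)·(-0.4)) / 4 = 9.2/4 = 2.3
  s[A,B] = ((-2.4)·(2.6) + (0.6)·(-3.4) + (1.6)·(-0.4) + (0.6)·(3.6) + (-0.4)·(-2.4)) / 4 = -5.8/4 = -1.45
  s[A,C] = ((-2.4)·(1.8) + (0.6)·(-2.2) + (1.6)·(-0.2) + (0.6)·(-2.2) + (-0.4)·(2.8)) / 4 = -8.4/4 = -2.1
  s[B,B] = ((2.6)·(2.6) + (-3.4)·(-3.4) + (-0.4)·(-0.4) + (3.6)·(3.6) + (-2.4)·(-2.4)) / 4 = 37.2/4 = 9.3
  s[B,C] = ((2.6)·(1.8) + (-3.4)·(-2.2) + (-0.4)·(-0.2) + (3.6)·(-2.2) + (-2.4)·(2.8)) / 4 = -2.4/4 = -0.6
  s[C,C] = ((1.8)·(1.8) + (-2.2)·(-2.2) + (-0.2)·(-0.2) + (-2.2)·(-2.2) + (2.8)·(2.8)) / 4 = 20.8/4 = 5.2
  Sample standard deviations s_i = √(s[i,i]):
  s(A) = √(2.3) = 1.5166
  s(B) = √(9.3) = 3.0496
  s(C) = √(5.2) = 2.2804

Step 3 — r_{ij} = s_{ij} / (s_i · s_j):
  r[A,A] = 1 (diagonal).
  r[A,B] = -1.45 / (1.5166 · 3.0496) = -1.45 / 4.6249 = -0.3135
  r[A,C] = -2.1 / (1.5166 · 2.2804) = -2.1 / 3.4583 = -0.6072
  r[B,B] = 1 (diagonal).
  r[B,C] = -0.6 / (3.0496 · 2.2804) = -0.6 / 6.9541 = -0.0863
  r[C,C] = 1 (diagonal).

R is symmetric with unit diagonal. Assembling:

R = [[1, -0.3135, -0.6072],
 [-0.3135, 1, -0.0863],
 [-0.6072, -0.0863, 1]]


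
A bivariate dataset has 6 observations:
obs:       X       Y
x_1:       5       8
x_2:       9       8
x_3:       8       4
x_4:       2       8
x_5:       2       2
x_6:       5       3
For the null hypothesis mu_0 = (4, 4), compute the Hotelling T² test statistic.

Step 1 — sample mean vector:
  mean(X) = (5 + 9 + 8 + 2 + 2 + 5) / 6 = 31/6 = 5.1667
  mean(Y) = (8 + 8 + 4 + 8 + 2 + 3) / 6 = 33/6 = 5.5
  x̄ = (5.1667, 5.5),  deviation x̄ - mu_0 = (5.1667, 5.5) - (4, 4) = (1.1667, 1.5).

Step 2 — sample covariance matrix, S[i,j] = (1/(n-1)) · Σ_k (x_{k,i} - mean_i) · (x_{k,j} - mean_j), divisor n-1 = 5:
  S[X,X] = ((-0.1667)·(-0.1667) + (3.8333)·(3.8333) + (2.8333)·(2.8333) + (-3.1667)·(-3.1667) + (-3.1667)·(-3.1667) + (-0.1667)·(-0.1667)) / 5 = 42.8333/5 = 8.5667
  S[X,Y] = ((-0.1667)·(2.5) + (3.8333)·(2.5) + (2.8333)·(-1.5) + (-3.1667)·(2.5) + (-3.1667)·(-3.5) + (-0.1667)·(-2.5)) / 5 = 8.5/5 = 1.7
  S[Y,Y] = ((2.5)·(2.5) + (2.5)·(2.5) + (-1.5)·(-1.5) + (2.5)·(2.5) + (-3.5)·(-3.5) + (-2.5)·(-2.5)) / 5 = 39.5/5 = 7.9
  S = [[8.5667, 1.7],
 [1.7, 7.9]].

Step 3 — invert S. det(S) = 8.5667·7.9 - (1.7)² = 64.7867.
  S^{-1} = (1/det) · [[d, -b], [-b, a]] = [[0.1219, -0.0262],
 [-0.0262, 0.1322]].

Step 4 — quadratic form (x̄ - mu_0)^T · S^{-1} · (x̄ - mu_0):
  S^{-1} · (x̄ - mu_0) = (0.1029, 0.1677),
  (x̄ - mu_0)^T · [...] = (1.1667)·(0.1029) + (1.5)·(0.1677) = 0.3716.

Step 5 — scale by n: T² = 6 · 0.3716 = 2.2299.

T² ≈ 2.2299


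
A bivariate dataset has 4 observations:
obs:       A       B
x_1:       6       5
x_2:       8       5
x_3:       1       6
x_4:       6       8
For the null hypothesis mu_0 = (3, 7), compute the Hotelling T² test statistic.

Step 1 — sample mean vector:
  mean(A) = (6 + 8 + 1 + 6) / 4 = 21/4 = 5.25
  mean(B) = (5 + 5 + 6 + 8) / 4 = 24/4 = 6
  x̄ = (5.25, 6),  deviation x̄ - mu_0 = (5.25, 6) - (3, 7) = (2.25, -1).

Step 2 — sample covariance matrix, S[i,j] = (1/(n-1)) · Σ_k (x_{k,i} - mean_i) · (x_{k,j} - mean_j), divisor n-1 = 3:
  S[A,A] = ((0.75)·(0.75) + (2.75)·(2.75) + (-4.25)·(-4.25) + (0.75)·(0.75)) / 3 = 26.75/3 = 8.9167
  S[A,B] = ((0.75)·(-1) + (2.75)·(-1) + (-4.25)·(0) + (0.75)·(2)) / 3 = -2/3 = -0.6667
  S[B,B] = ((-1)·(-1) + (-1)·(-1) + (0)·(0) + (2)·(2)) / 3 = 6/3 = 2
  S = [[8.9167, -0.6667],
 [-0.6667, 2]].

Step 3 — invert S. det(S) = 8.9167·2 - (-0.6667)² = 17.3889.
  S^{-1} = (1/det) · [[d, -b], [-b, a]] = [[0.115, 0.0383],
 [0.0383, 0.5128]].

Step 4 — quadratic form (x̄ - mu_0)^T · S^{-1} · (x̄ - mu_0):
  S^{-1} · (x̄ - mu_0) = (0.2204, -0.4265),
  (x̄ - mu_0)^T · [...] = (2.25)·(0.2204) + (-1)·(-0.4265) = 0.9225.

Step 5 — scale by n: T² = 4 · 0.9225 = 3.6901.

T² ≈ 3.6901


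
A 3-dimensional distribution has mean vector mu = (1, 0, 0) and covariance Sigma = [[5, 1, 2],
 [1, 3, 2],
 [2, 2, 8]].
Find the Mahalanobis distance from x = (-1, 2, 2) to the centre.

Step 1 — centre the observation: (x - mu) = (-2, 2, 2).

Step 2 — invert Sigma (cofactor / det for 3×3, or solve directly):
  Sigma^{-1} = [[0.2273, -0.0455, -0.0455],
 [-0.0455, 0.4091, -0.0909],
 [-0.0455, -0.0909, 0.1591]].

Step 3 — form the quadratic (x - mu)^T · Sigma^{-1} · (x - mu):
  Sigma^{-1} · (x - mu) = (-0.6364, 0.7273, 0.2273).
  (x - mu)^T · [Sigma^{-1} · (x - mu)] = (-2)·(-0.6364) + (2)·(0.7273) + (2)·(0.2273) = 3.1818.

Step 4 — take square root: d = √(3.1818) ≈ 1.7838.

d(x, mu) = √(3.1818) ≈ 1.7838


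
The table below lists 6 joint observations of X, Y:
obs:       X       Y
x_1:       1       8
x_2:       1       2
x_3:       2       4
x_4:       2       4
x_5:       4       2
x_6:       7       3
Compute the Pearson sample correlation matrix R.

Step 1 — column means:
  mean(X) = (1 + 1 + 2 + 2 + 4 + 7) / 6 = 17/6 = 2.8333
  mean(Y) = (8 + 2 + 4 + 4 + 2 + 3) / 6 = 23/6 = 3.8333

Step 2 — sample variances and covariances s[i,j] = (1/(n-1)) · Σ_k (x_{k,i} - mean_i) · (x_{k,j} - mean_j), with n-1 = 5:
  s[X,X] = ((-1.8333)·(-1.8333) + (-1.8333)·(-1.8333) + (-0.8333)·(-0.8333) + (-0.8333)·(-0.8333) + (1.1667)·(1.1667) + (4.1667)·(4.1667)) / 5 = 26.8333/5 = 5.3667
  s[X,Y] = ((-1.8333)·(4.1667) + (-1.8333)·(-1.8333) + (-0.8333)·(0.1667) + (-0.8333)·(0.1667) + (1.1667)·(-1.8333) + (4.1667)·(-0.8333)) / 5 = -10.1667/5 = -2.0333
  s[Y,Y] = ((4.1667)·(4.1667) + (-1.8333)·(-1.8333) + (0.1667)·(0.1667) + (0.1667)·(0.1667) + (-1.8333)·(-1.8333) + (-0.8333)·(-0.8333)) / 5 = 24.8333/5 = 4.9667
  Sample standard deviations s_i = √(s[i,i]):
  s(X) = √(5.3667) = 2.3166
  s(Y) = √(4.9667) = 2.2286

Step 3 — r_{ij} = s_{ij} / (s_i · s_j):
  r[X,X] = 1 (diagonal).
  r[X,Y] = -2.0333 / (2.3166 · 2.2286) = -2.0333 / 5.1628 = -0.3938
  r[Y,Y] = 1 (diagonal).

R is symmetric with unit diagonal. Assembling:

R = [[1, -0.3938],
 [-0.3938, 1]]


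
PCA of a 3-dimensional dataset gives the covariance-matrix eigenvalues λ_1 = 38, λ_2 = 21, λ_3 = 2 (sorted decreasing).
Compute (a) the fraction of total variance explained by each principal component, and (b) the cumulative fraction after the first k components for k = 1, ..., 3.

Step 1 — total variance = trace(Sigma) = Σ λ_i = 38 + 21 + 2 = 61.

Step 2 — fraction explained by component i = λ_i / Σ λ:
  PC1: 38/61 = 0.623
  PC2: 21/61 = 0.3443
  PC3: 2/61 = 0.0328

Step 3 — cumulative fraction after k components = (λ_1 + ... + λ_k) / Σ λ:
  k = 1: 38/61 = 0.623
  k = 2: (38 + 21)/61 = 59/61 = 0.9672
  k = 3: (38 + 21 + 2)/61 = 61/61 = 1

Summary (fraction, with percent):

explained: PC1 0.623 (62.3%), PC2 0.3443 (34.43%), PC3 0.0328 (3.28%);  cumulative: 0.623, 0.9672, 1


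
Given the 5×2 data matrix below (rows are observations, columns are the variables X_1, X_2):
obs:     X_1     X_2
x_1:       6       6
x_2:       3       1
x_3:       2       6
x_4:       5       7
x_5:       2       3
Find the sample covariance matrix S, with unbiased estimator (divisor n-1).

Step 1 — column means:
  mean(X_1) = (6 + 3 + 2 + 5 + 2) / 5 = 18/5 = 3.6
  mean(X_2) = (6 + 1 + 6 + 7 + 3) / 5 = 23/5 = 4.6

Step 2 — sample covariance S[i,j] = (1/(n-1)) · Σ_k (x_{k,i} - mean_i) · (x_{k,j} - mean_j), with n-1 = 4.
  S[X_1,X_1] = ((2.4)·(2.4) + (-0.6)·(-0.6) + (-1.6)·(-1.6) + (1.4)·(1.4) + (-1.6)·(-1.6)) / 4 = 13.2/4 = 3.3
  S[X_1,X_2] = ((2.4)·(1.4) + (-0.6)·(-3.6) + (-1.6)·(1.4) + (1.4)·(2.4) + (-1.6)·(-1.6)) / 4 = 9.2/4 = 2.3
  S[X_2,X_2] = ((1.4)·(1.4) + (-3.6)·(-3.6) + (1.4)·(1.4) + (2.4)·(2.4) + (-1.6)·(-1.6)) / 4 = 25.2/4 = 6.3

S is symmetric (S[j,i] = S[i,j]). Assembling:

S = [[3.3, 2.3],
 [2.3, 6.3]]


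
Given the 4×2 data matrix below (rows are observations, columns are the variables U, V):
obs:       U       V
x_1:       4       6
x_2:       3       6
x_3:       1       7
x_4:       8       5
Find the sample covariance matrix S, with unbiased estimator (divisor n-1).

Step 1 — column means:
  mean(U) = (4 + 3 + 1 + 8) / 4 = 16/4 = 4
  mean(V) = (6 + 6 + 7 + 5) / 4 = 24/4 = 6

Step 2 — sample covariance S[i,j] = (1/(n-1)) · Σ_k (x_{k,i} - mean_i) · (x_{k,j} - mean_j), with n-1 = 3.
  S[U,U] = ((0)·(0) + (-1)·(-1) + (-3)·(-3) + (4)·(4)) / 3 = 26/3 = 8.6667
  S[U,V] = ((0)·(0) + (-1)·(0) + (-3)·(1) + (4)·(-1)) / 3 = -7/3 = -2.3333
  S[V,V] = ((0)·(0) + (0)·(0) + (1)·(1) + (-1)·(-1)) / 3 = 2/3 = 0.6667

S is symmetric (S[j,i] = S[i,j]). Assembling:

S = [[8.6667, -2.3333],
 [-2.3333, 0.6667]]


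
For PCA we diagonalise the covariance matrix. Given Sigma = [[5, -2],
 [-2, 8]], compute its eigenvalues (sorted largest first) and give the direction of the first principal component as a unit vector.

Step 1 — characteristic polynomial of 2×2 Sigma:
  det(Sigma - λI) = λ² - trace · λ + det = 0.
  trace = 5 + 8 = 13, det = 5·8 - (-2)² = 36.
Step 2 — discriminant:
  Δ = trace² - 4·det = 169 - 144 = 25.
Step 3 — eigenvalues:
  λ = (trace ± √Δ)/2 = (13 ± 5)/2,
  λ_1 = 9,  λ_2 = 4.

Step 4 — unit eigenvector for λ_1: solve (Sigma - λ_1 I)v = 0. First row:
  (5 - 9)·v_x + (-2)·v_y = 0, i.e. (-4)·v_x + (-2)·v_y = 0,
  so v ∝ (b, λ_1 - a) = (-2, 4); multiply by -1 so the first entry is positive: u = (2, -4).
  ||u|| = √((2)² + (-4)²) = √(20) ≈ 4.4721,
  v_1 = u/||u|| ≈ (0.4472, -0.8944) (||v_1|| = 1).

λ_1 = 9,  λ_2 = 4;  v_1 ≈ (0.4472, -0.8944)


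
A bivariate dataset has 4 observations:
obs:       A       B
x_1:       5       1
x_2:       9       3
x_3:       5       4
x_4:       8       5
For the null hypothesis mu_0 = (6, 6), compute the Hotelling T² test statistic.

Step 1 — sample mean vector:
  mean(A) = (5 + 9 + 5 + 8) / 4 = 27/4 = 6.75
  mean(B) = (1 + 3 + 4 + 5) / 4 = 13/4 = 3.25
  x̄ = (6.75, 3.25),  deviation x̄ - mu_0 = (6.75, 3.25) - (6, 6) = (0.75, -2.75).

Step 2 — sample covariance matrix, S[i,j] = (1/(n-1)) · Σ_k (x_{k,i} - mean_i) · (x_{k,j} - mean_j), divisor n-1 = 3:
  S[A,A] = ((-1.75)·(-1.75) + (2.25)·(2.25) + (-1.75)·(-1.75) + (1.25)·(1.25)) / 3 = 12.75/3 = 4.25
  S[A,B] = ((-1.75)·(-2.25) + (2.25)·(-0.25) + (-1.75)·(0.75) + (1.25)·(1.75)) / 3 = 4.25/3 = 1.4167
  S[B,B] = ((-2.25)·(-2.25) + (-0.25)·(-0.25) + (0.75)·(0.75) + (1.75)·(1.75)) / 3 = 8.75/3 = 2.9167
  S = [[4.25, 1.4167],
 [1.4167, 2.9167]].

Step 3 — invert S. det(S) = 4.25·2.9167 - (1.4167)² = 10.3889.
  S^{-1} = (1/det) · [[d, -b], [-b, a]] = [[0.2807, -0.1364],
 [-0.1364, 0.4091]].

Step 4 — quadratic form (x̄ - mu_0)^T · S^{-1} · (x̄ - mu_0):
  S^{-1} · (x̄ - mu_0) = (0.5856, -1.2273),
  (x̄ - mu_0)^T · [...] = (0.75)·(0.5856) + (-2.75)·(-1.2273) = 3.8142.

Step 5 — scale by n: T² = 4 · 3.8142 = 15.2567.

T² ≈ 15.2567


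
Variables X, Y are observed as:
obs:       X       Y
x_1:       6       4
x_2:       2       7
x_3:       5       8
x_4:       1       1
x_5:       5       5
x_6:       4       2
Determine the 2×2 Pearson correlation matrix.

Step 1 — column means:
  mean(X) = (6 + 2 + 5 + 1 + 5 + 4) / 6 = 23/6 = 3.8333
  mean(Y) = (4 + 7 + 8 + 1 + 5 + 2) / 6 = 27/6 = 4.5

Step 2 — sample variances and covariances s[i,j] = (1/(n-1)) · Σ_k (x_{k,i} - mean_i) · (x_{k,j} - mean_j), with n-1 = 5:
  s[X,X] = ((2.1667)·(2.1667) + (-1.8333)·(-1.8333) + (1.1667)·(1.1667) + (-2.8333)·(-2.8333) + (1.1667)·(1.1667) + (0.1667)·(0.1667)) / 5 = 18.8333/5 = 3.7667
  s[X,Y] = ((2.1667)·(-0.5) + (-1.8333)·(2.5) + (1.1667)·(3.5) + (-2.8333)·(-3.5) + (1.1667)·(0.5) + (0.1667)·(-2.5)) / 5 = 8.5/5 = 1.7
  s[Y,Y] = ((-0.5)·(-0.5) + (2.5)·(2.5) + (3.5)·(3.5) + (-3.5)·(-3.5) + (0.5)·(0.5) + (-2.5)·(-2.5)) / 5 = 37.5/5 = 7.5
  Sample standard deviations s_i = √(s[i,i]):
  s(X) = √(3.7667) = 1.9408
  s(Y) = √(7.5) = 2.7386

Step 3 — r_{ij} = s_{ij} / (s_i · s_j):
  r[X,X] = 1 (diagonal).
  r[X,Y] = 1.7 / (1.9408 · 2.7386) = 1.7 / 5.3151 = 0.3198
  r[Y,Y] = 1 (diagonal).

R is symmetric with unit diagonal. Assembling:

R = [[1, 0.3198],
 [0.3198, 1]]


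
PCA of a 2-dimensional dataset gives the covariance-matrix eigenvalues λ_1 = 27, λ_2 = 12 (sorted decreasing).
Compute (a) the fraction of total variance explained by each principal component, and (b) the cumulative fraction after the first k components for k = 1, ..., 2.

Step 1 — total variance = trace(Sigma) = Σ λ_i = 27 + 12 = 39.

Step 2 — fraction explained by component i = λ_i / Σ λ:
  PC1: 27/39 = 0.6923
  PC2: 12/39 = 0.3077

Step 3 — cumulative fraction after k components = (λ_1 + ... + λ_k) / Σ λ:
  k = 1: 27/39 = 0.6923
  k = 2: (27 + 12)/39 = 39/39 = 1

Summary (fraction, with percent):

explained: PC1 0.6923 (69.23%), PC2 0.3077 (30.77%);  cumulative: 0.6923, 1


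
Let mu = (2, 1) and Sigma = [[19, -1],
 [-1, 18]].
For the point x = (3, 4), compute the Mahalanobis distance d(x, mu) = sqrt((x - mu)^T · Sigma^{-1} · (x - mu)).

Step 1 — centre the observation: (x - mu) = (1, 3).

Step 2 — invert Sigma. det(Sigma) = 19·18 - (-1)² = 341.
  Sigma^{-1} = (1/det) · [[d, -b], [-b, a]] = [[0.0528, 0.0029],
 [0.0029, 0.0557]].

Step 3 — form the quadratic (x - mu)^T · Sigma^{-1} · (x - mu):
  Sigma^{-1} · (x - mu) = (0.0616, 0.1701).
  (x - mu)^T · [Sigma^{-1} · (x - mu)] = (1)·(0.0616) + (3)·(0.1701) = 0.5718.

Step 4 — take square root: d = √(0.5718) ≈ 0.7562.

d(x, mu) = √(0.5718) ≈ 0.7562


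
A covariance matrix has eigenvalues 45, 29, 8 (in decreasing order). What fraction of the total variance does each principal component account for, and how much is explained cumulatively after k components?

Step 1 — total variance = trace(Sigma) = Σ λ_i = 45 + 29 + 8 = 82.

Step 2 — fraction explained by component i = λ_i / Σ λ:
  PC1: 45/82 = 0.5488
  PC2: 29/82 = 0.3537
  PC3: 8/82 = 0.0976

Step 3 — cumulative fraction after k components = (λ_1 + ... + λ_k) / Σ λ:
  k = 1: 45/82 = 0.5488
  k = 2: (45 + 29)/82 = 74/82 = 0.9024
  k = 3: (45 + 29 + 8)/82 = 82/82 = 1

Summary (fraction, with percent):

explained: PC1 0.5488 (54.88%), PC2 0.3537 (35.37%), PC3 0.0976 (9.76%);  cumulative: 0.5488, 0.9024, 1


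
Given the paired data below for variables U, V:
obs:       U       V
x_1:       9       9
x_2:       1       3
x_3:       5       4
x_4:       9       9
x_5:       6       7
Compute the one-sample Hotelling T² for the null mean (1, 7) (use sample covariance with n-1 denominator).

Step 1 — sample mean vector:
  mean(U) = (9 + 1 + 5 + 9 + 6) / 5 = 30/5 = 6
  mean(V) = (9 + 3 + 4 + 9 + 7) / 5 = 32/5 = 6.4
  x̄ = (6, 6.4),  deviation x̄ - mu_0 = (6, 6.4) - (1, 7) = (5, -0.6).

Step 2 — sample covariance matrix, S[i,j] = (1/(n-1)) · Σ_k (x_{k,i} - mean_i) · (x_{k,j} - mean_j), divisor n-1 = 4:
  S[U,U] = ((3)·(3) + (-5)·(-5) + (-1)·(-1) + (3)·(3) + (0)·(0)) / 4 = 44/4 = 11
  S[U,V] = ((3)·(2.6) + (-5)·(-3.4) + (-1)·(-2.4) + (3)·(2.6) + (0)·(0.6)) / 4 = 35/4 = 8.75
  S[V,V] = ((2.6)·(2.6) + (-3.4)·(-3.4) + (-2.4)·(-2.4) + (2.6)·(2.6) + (0.6)·(0.6)) / 4 = 31.2/4 = 7.8
  S = [[11, 8.75],
 [8.75, 7.8]].

Step 3 — invert S. det(S) = 11·7.8 - (8.75)² = 9.2375.
  S^{-1} = (1/det) · [[d, -b], [-b, a]] = [[0.8444, -0.9472],
 [-0.9472, 1.1908]].

Step 4 — quadratic form (x̄ - mu_0)^T · S^{-1} · (x̄ - mu_0):
  S^{-1} · (x̄ - mu_0) = (4.7903, -5.4506),
  (x̄ - mu_0)^T · [...] = (5)·(4.7903) + (-0.6)·(-5.4506) = 27.2217.

Step 5 — scale by n: T² = 5 · 27.2217 = 136.1083.

T² ≈ 136.1083


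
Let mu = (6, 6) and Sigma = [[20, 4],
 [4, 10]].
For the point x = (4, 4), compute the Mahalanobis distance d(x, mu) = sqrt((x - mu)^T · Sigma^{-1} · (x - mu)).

Step 1 — centre the observation: (x - mu) = (-2, -2).

Step 2 — invert Sigma. det(Sigma) = 20·10 - (4)² = 184.
  Sigma^{-1} = (1/det) · [[d, -b], [-b, a]] = [[0.0543, -0.0217],
 [-0.0217, 0.1087]].

Step 3 — form the quadratic (x - mu)^T · Sigma^{-1} · (x - mu):
  Sigma^{-1} · (x - mu) = (-0.0652, -0.1739).
  (x - mu)^T · [Sigma^{-1} · (x - mu)] = (-2)·(-0.0652) + (-2)·(-0.1739) = 0.4783.

Step 4 — take square root: d = √(0.4783) ≈ 0.6916.

d(x, mu) = √(0.4783) ≈ 0.6916


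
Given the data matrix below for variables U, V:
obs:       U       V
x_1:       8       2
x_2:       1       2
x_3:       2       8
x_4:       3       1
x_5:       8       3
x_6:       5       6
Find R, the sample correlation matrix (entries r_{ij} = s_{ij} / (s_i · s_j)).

Step 1 — column means:
  mean(U) = (8 + 1 + 2 + 3 + 8 + 5) / 6 = 27/6 = 4.5
  mean(V) = (2 + 2 + 8 + 1 + 3 + 6) / 6 = 22/6 = 3.6667

Step 2 — sample variances and covariances s[i,j] = (1/(n-1)) · Σ_k (x_{k,i} - mean_i) · (x_{k,j} - mean_j), with n-1 = 5:
  s[U,U] = ((3.5)·(3.5) + (-3.5)·(-3.5) + (-2.5)·(-2.5) + (-1.5)·(-1.5) + (3.5)·(3.5) + (0.5)·(0.5)) / 5 = 45.5/5 = 9.1
  s[U,V] = ((3.5)·(-1.6667) + (-3.5)·(-1.6667) + (-2.5)·(4.3333) + (-1.5)·(-2.6667) + (3.5)·(-0.6667) + (0.5)·(2.3333)) / 5 = -8/5 = -1.6
  s[V,V] = ((-1.6667)·(-1.6667) + (-1.6667)·(-1.6667) + (4.3333)·(4.3333) + (-2.6667)·(-2.6667) + (-0.6667)·(-0.6667) + (2.3333)·(2.3333)) / 5 = 37.3333/5 = 7.4667
  Sample standard deviations s_i = √(s[i,i]):
  s(U) = √(9.1) = 3.0166
  s(V) = √(7.4667) = 2.7325

Step 3 — r_{ij} = s_{ij} / (s_i · s_j):
  r[U,U] = 1 (diagonal).
  r[U,V] = -1.6 / (3.0166 · 2.7325) = -1.6 / 8.243 = -0.1941
  r[V,V] = 1 (diagonal).

R is symmetric with unit diagonal. Assembling:

R = [[1, -0.1941],
 [-0.1941, 1]]


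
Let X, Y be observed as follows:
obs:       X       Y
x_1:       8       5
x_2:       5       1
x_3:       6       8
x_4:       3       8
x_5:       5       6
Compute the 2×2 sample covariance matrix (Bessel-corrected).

Step 1 — column means:
  mean(X) = (8 + 5 + 6 + 3 + 5) / 5 = 27/5 = 5.4
  mean(Y) = (5 + 1 + 8 + 8 + 6) / 5 = 28/5 = 5.6

Step 2 — sample covariance S[i,j] = (1/(n-1)) · Σ_k (x_{k,i} - mean_i) · (x_{k,j} - mean_j), with n-1 = 4.
  S[X,X] = ((2.6)·(2.6) + (-0.4)·(-0.4) + (0.6)·(0.6) + (-2.4)·(-2.4) + (-0.4)·(-0.4)) / 4 = 13.2/4 = 3.3
  S[X,Y] = ((2.6)·(-0.6) + (-0.4)·(-4.6) + (0.6)·(2.4) + (-2.4)·(2.4) + (-0.4)·(0.4)) / 4 = -4.2/4 = -1.05
  S[Y,Y] = ((-0.6)·(-0.6) + (-4.6)·(-4.6) + (2.4)·(2.4) + (2.4)·(2.4) + (0.4)·(0.4)) / 4 = 33.2/4 = 8.3

S is symmetric (S[j,i] = S[i,j]). Assembling:

S = [[3.3, -1.05],
 [-1.05, 8.3]]


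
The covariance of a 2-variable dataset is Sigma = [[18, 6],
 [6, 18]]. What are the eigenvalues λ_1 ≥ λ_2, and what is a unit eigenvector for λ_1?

Step 1 — characteristic polynomial of 2×2 Sigma:
  det(Sigma - λI) = λ² - trace · λ + det = 0.
  trace = 18 + 18 = 36, det = 18·18 - (6)² = 288.
Step 2 — discriminant:
  Δ = trace² - 4·det = 1296 - 1152 = 144.
Step 3 — eigenvalues:
  λ = (trace ± √Δ)/2 = (36 ± 12)/2,
  λ_1 = 24,  λ_2 = 12.

Step 4 — unit eigenvector for λ_1: solve (Sigma - λ_1 I)v = 0. First row:
  (18 - 24)·v_x + (6)·v_y = 0, i.e. (-6)·v_x + (6)·v_y = 0,
  so v ∝ (b, λ_1 - a) = (6, 6) = u.
  ||u|| = √((6)² + (6)²) = √(72) ≈ 8.4853,
  v_1 = u/||u|| ≈ (0.7071, 0.7071) (||v_1|| = 1).

λ_1 = 24,  λ_2 = 12;  v_1 ≈ (0.7071, 0.7071)


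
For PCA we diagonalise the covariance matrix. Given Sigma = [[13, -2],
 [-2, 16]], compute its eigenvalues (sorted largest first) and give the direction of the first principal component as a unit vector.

Step 1 — characteristic polynomial of 2×2 Sigma:
  det(Sigma - λI) = λ² - trace · λ + det = 0.
  trace = 13 + 16 = 29, det = 13·16 - (-2)² = 204.
Step 2 — discriminant:
  Δ = trace² - 4·det = 841 - 816 = 25.
Step 3 — eigenvalues:
  λ = (trace ± √Δ)/2 = (29 ± 5)/2,
  λ_1 = 17,  λ_2 = 12.

Step 4 — unit eigenvector for λ_1: solve (Sigma - λ_1 I)v = 0. First row:
  (13 - 17)·v_x + (-2)·v_y = 0, i.e. (-4)·v_x + (-2)·v_y = 0,
  so v ∝ (b, λ_1 - a) = (-2, 4); multiply by -1 so the first entry is positive: u = (2, -4).
  ||u|| = √((2)² + (-4)²) = √(20) ≈ 4.4721,
  v_1 = u/||u|| ≈ (0.4472, -0.8944) (||v_1|| = 1).

λ_1 = 17,  λ_2 = 12;  v_1 ≈ (0.4472, -0.8944)


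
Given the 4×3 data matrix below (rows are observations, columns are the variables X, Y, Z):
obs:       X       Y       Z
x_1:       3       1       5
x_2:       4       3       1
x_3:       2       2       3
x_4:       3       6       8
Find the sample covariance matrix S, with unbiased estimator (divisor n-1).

Step 1 — column means:
  mean(X) = (3 + 4 + 2 + 3) / 4 = 12/4 = 3
  mean(Y) = (1 + 3 + 2 + 6) / 4 = 12/4 = 3
  mean(Z) = (5 + 1 + 3 + 8) / 4 = 17/4 = 4.25

Step 2 — sample covariance S[i,j] = (1/(n-1)) · Σ_k (x_{k,i} - mean_i) · (x_{k,j} - mean_j), with n-1 = 3.
  S[X,X] = ((0)·(0) + (1)·(1) + (-1)·(-1) + (0)·(0)) / 3 = 2/3 = 0.6667
  S[X,Y] = ((0)·(-2) + (1)·(0) + (-1)·(-1) + (0)·(3)) / 3 = 1/3 = 0.3333
  S[X,Z] = ((0)·(0.75) + (1)·(-3.25) + (-1)·(-1.25) + (0)·(3.75)) / 3 = -2/3 = -0.6667
  S[Y,Y] = ((-2)·(-2) + (0)·(0) + (-1)·(-1) + (3)·(3)) / 3 = 14/3 = 4.6667
  S[Y,Z] = ((-2)·(0.75) + (0)·(-3.25) + (-1)·(-1.25) + (3)·(3.75)) / 3 = 11/3 = 3.6667
  S[Z,Z] = ((0.75)·(0.75) + (-3.25)·(-3.25) + (-1.25)·(-1.25) + (3.75)·(3.75)) / 3 = 26.75/3 = 8.9167

S is symmetric (S[j,i] = S[i,j]). Assembling:

S = [[0.6667, 0.3333, -0.6667],
 [0.3333, 4.6667, 3.6667],
 [-0.6667, 3.6667, 8.9167]]


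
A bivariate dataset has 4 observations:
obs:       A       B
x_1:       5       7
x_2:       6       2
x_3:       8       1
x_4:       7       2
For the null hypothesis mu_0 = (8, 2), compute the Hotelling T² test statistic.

Step 1 — sample mean vector:
  mean(A) = (5 + 6 + 8 + 7) / 4 = 26/4 = 6.5
  mean(B) = (7 + 2 + 1 + 2) / 4 = 12/4 = 3
  x̄ = (6.5, 3),  deviation x̄ - mu_0 = (6.5, 3) - (8, 2) = (-1.5, 1).

Step 2 — sample covariance matrix, S[i,j] = (1/(n-1)) · Σ_k (x_{k,i} - mean_i) · (x_{k,j} - mean_j), divisor n-1 = 3:
  S[A,A] = ((-1.5)·(-1.5) + (-0.5)·(-0.5) + (1.5)·(1.5) + (0.5)·(0.5)) / 3 = 5/3 = 1.6667
  S[A,B] = ((-1.5)·(4) + (-0.5)·(-1) + (1.5)·(-2) + (0.5)·(-1)) / 3 = -9/3 = -3
  S[B,B] = ((4)·(4) + (-1)·(-1) + (-2)·(-2) + (-1)·(-1)) / 3 = 22/3 = 7.3333
  S = [[1.6667, -3],
 [-3, 7.3333]].

Step 3 — invert S. det(S) = 1.6667·7.3333 - (-3)² = 3.2222.
  S^{-1} = (1/det) · [[d, -b], [-b, a]] = [[2.2759, 0.931],
 [0.931, 0.5172]].

Step 4 — quadratic form (x̄ - mu_0)^T · S^{-1} · (x̄ - mu_0):
  S^{-1} · (x̄ - mu_0) = (-2.4828, -0.8793),
  (x̄ - mu_0)^T · [...] = (-1.5)·(-2.4828) + (1)·(-0.8793) = 2.8448.

Step 5 — scale by n: T² = 4 · 2.8448 = 11.3793.

T² ≈ 11.3793


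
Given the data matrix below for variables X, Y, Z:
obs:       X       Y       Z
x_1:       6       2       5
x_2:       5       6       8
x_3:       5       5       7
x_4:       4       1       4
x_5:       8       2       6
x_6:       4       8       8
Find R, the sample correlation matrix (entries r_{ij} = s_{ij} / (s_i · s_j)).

Step 1 — column means:
  mean(X) = (6 + 5 + 5 + 4 + 8 + 4) / 6 = 32/6 = 5.3333
  mean(Y) = (2 + 6 + 5 + 1 + 2 + 8) / 6 = 24/6 = 4
  mean(Z) = (5 + 8 + 7 + 4 + 6 + 8) / 6 = 38/6 = 6.3333

Step 2 — sample variances and covariances s[i,j] = (1/(n-1)) · Σ_k (x_{k,i} - mean_i) · (x_{k,j} - mean_j), with n-1 = 5:
  s[X,X] = ((0.6667)·(0.6667) + (-0.3333)·(-0.3333) + (-0.3333)·(-0.3333) + (-1.3333)·(-1.3333) + (2.6667)·(2.6667) + (-1.3333)·(-1.3333)) / 5 = 11.3333/5 = 2.2667
  s[X,Y] = ((0.6667)·(-2) + (-0.3333)·(2) + (-0.3333)·(1) + (-1.3333)·(-3) + (2.6667)·(-2) + (-1.3333)·(4)) / 5 = -9/5 = -1.8
  s[X,Z] = ((0.6667)·(-1.3333) + (-0.3333)·(1.6667) + (-0.3333)·(0.6667) + (-1.3333)·(-2.3333) + (2.6667)·(-0.3333) + (-1.3333)·(1.6667)) / 5 = -1.6667/5 = -0.3333
  s[Y,Y] = ((-2)·(-2) + (2)·(2) + (1)·(1) + (-3)·(-3) + (-2)·(-2) + (4)·(4)) / 5 = 38/5 = 7.6
  s[Y,Z] = ((-2)·(-1.3333) + (2)·(1.6667) + (1)·(0.6667) + (-3)·(-2.3333) + (-2)·(-0.3333) + (4)·(1.6667)) / 5 = 21/5 = 4.2
  s[Z,Z] = ((-1.3333)·(-1.3333) + (1.6667)·(1.6667) + (0.6667)·(0.6667) + (-2.3333)·(-2.3333) + (-0.3333)·(-0.3333) + (1.6667)·(1.6667)) / 5 = 13.3333/5 = 2.6667
  Sample standard deviations s_i = √(s[i,i]):
  s(X) = √(2.2667) = 1.5055
  s(Y) = √(7.6) = 2.7568
  s(Z) = √(2.6667) = 1.633

Step 3 — r_{ij} = s_{ij} / (s_i · s_j):
  r[X,X] = 1 (diagonal).
  r[X,Y] = -1.8 / (1.5055 · 2.7568) = -1.8 / 4.1505 = -0.4337
  r[X,Z] = -0.3333 / (1.5055 · 1.633) = -0.3333 / 2.4585 = -0.1356
  r[Y,Y] = 1 (diagonal).
  r[Y,Z] = 4.2 / (2.7568 · 1.633) = 4.2 / 4.5019 = 0.9329
  r[Z,Z] = 1 (diagonal).

R is symmetric with unit diagonal. Assembling:

R = [[1, -0.4337, -0.1356],
 [-0.4337, 1, 0.9329],
 [-0.1356, 0.9329, 1]]


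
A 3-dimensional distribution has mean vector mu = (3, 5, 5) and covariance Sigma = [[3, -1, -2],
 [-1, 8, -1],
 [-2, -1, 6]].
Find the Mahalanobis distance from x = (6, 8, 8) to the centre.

Step 1 — centre the observation: (x - mu) = (3, 3, 3).

Step 2 — invert Sigma (cofactor / det for 3×3, or solve directly):
  Sigma^{-1} = [[0.4747, 0.0808, 0.1717],
 [0.0808, 0.1414, 0.0505],
 [0.1717, 0.0505, 0.2323]].

Step 3 — form the quadratic (x - mu)^T · Sigma^{-1} · (x - mu):
  Sigma^{-1} · (x - mu) = (2.1818, 0.8182, 1.3636).
  (x - mu)^T · [Sigma^{-1} · (x - mu)] = (3)·(2.1818) + (3)·(0.8182) + (3)·(1.3636) = 13.0909.

Step 4 — take square root: d = √(13.0909) ≈ 3.6181.

d(x, mu) = √(13.0909) ≈ 3.6181


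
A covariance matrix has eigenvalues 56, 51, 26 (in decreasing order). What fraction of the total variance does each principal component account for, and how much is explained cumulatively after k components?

Step 1 — total variance = trace(Sigma) = Σ λ_i = 56 + 51 + 26 = 133.

Step 2 — fraction explained by component i = λ_i / Σ λ:
  PC1: 56/133 = 0.4211
  PC2: 51/133 = 0.3835
  PC3: 26/133 = 0.1955

Step 3 — cumulative fraction after k components = (λ_1 + ... + λ_k) / Σ λ:
  k = 1: 56/133 = 0.4211
  k = 2: (56 + 51)/133 = 107/133 = 0.8045
  k = 3: (56 + 51 + 26)/133 = 133/133 = 1

Summary (fraction, with percent):

explained: PC1 0.4211 (42.11%), PC2 0.3835 (38.35%), PC3 0.1955 (19.55%);  cumulative: 0.4211, 0.8045, 1


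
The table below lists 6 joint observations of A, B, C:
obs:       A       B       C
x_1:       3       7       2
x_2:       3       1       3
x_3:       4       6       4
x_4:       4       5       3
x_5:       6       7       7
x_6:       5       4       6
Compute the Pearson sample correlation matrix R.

Step 1 — column means:
  mean(A) = (3 + 3 + 4 + 4 + 6 + 5) / 6 = 25/6 = 4.1667
  mean(B) = (7 + 1 + 6 + 5 + 7 + 4) / 6 = 30/6 = 5
  mean(C) = (2 + 3 + 4 + 3 + 7 + 6) / 6 = 25/6 = 4.1667

Step 2 — sample variances and covariances s[i,j] = (1/(n-1)) · Σ_k (x_{k,i} - mean_i) · (x_{k,j} - mean_j), with n-1 = 5:
  s[A,A] = ((-1.1667)·(-1.1667) + (-1.1667)·(-1.1667) + (-0.1667)·(-0.1667) + (-0.1667)·(-0.1667) + (1.8333)·(1.8333) + (0.8333)·(0.8333)) / 5 = 6.8333/5 = 1.3667
  s[A,B] = ((-1.1667)·(2) + (-1.1667)·(-4) + (-0.1667)·(1) + (-0.1667)·(0) + (1.8333)·(2) + (0.8333)·(-1)) / 5 = 5/5 = 1
  s[A,C] = ((-1.1667)·(-2.1667) + (-1.1667)·(-1.1667) + (-0.1667)·(-0.1667) + (-0.1667)·(-1.1667) + (1.8333)·(2.8333) + (0.8333)·(1.8333)) / 5 = 10.8333/5 = 2.1667
  s[B,B] = ((2)·(2) + (-4)·(-4) + (1)·(1) + (0)·(0) + (2)·(2) + (-1)·(-1)) / 5 = 26/5 = 5.2
  s[B,C] = ((2)·(-2.1667) + (-4)·(-1.1667) + (1)·(-0.1667) + (0)·(-1.1667) + (2)·(2.8333) + (-1)·(1.8333)) / 5 = 4/5 = 0.8
  s[C,C] = ((-2.1667)·(-2.1667) + (-1.1667)·(-1.1667) + (-0.1667)·(-0.1667) + (-1.1667)·(-1.1667) + (2.8333)·(2.8333) + (1.8333)·(1.8333)) / 5 = 18.8333/5 = 3.7667
  Sample standard deviations s_i = √(s[i,i]):
  s(A) = √(1.3667) = 1.169
  s(B) = √(5.2) = 2.2804
  s(C) = √(3.7667) = 1.9408

Step 3 — r_{ij} = s_{ij} / (s_i · s_j):
  r[A,A] = 1 (diagonal).
  r[A,B] = 1 / (1.169 · 2.2804) = 1 / 2.6658 = 0.3751
  r[A,C] = 2.1667 / (1.169 · 1.9408) = 2.1667 / 2.2689 = 0.955
  r[B,B] = 1 (diagonal).
  r[B,C] = 0.8 / (2.2804 · 1.9408) = 0.8 / 4.4257 = 0.1808
  r[C,C] = 1 (diagonal).

R is symmetric with unit diagonal. Assembling:

R = [[1, 0.3751, 0.955],
 [0.3751, 1, 0.1808],
 [0.955, 0.1808, 1]]


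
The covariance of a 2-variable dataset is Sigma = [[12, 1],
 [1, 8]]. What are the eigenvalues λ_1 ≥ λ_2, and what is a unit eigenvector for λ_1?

Step 1 — characteristic polynomial of 2×2 Sigma:
  det(Sigma - λI) = λ² - trace · λ + det = 0.
  trace = 12 + 8 = 20, det = 12·8 - (1)² = 95.
Step 2 — discriminant:
  Δ = trace² - 4·det = 400 - 380 = 20.
Step 3 — eigenvalues:
  λ = (trace ± √Δ)/2 = (20 ± 4.4721)/2,
  λ_1 = 12.2361,  λ_2 = 7.7639.

Step 4 — unit eigenvector for λ_1: solve (Sigma - λ_1 I)v = 0. First row:
  (12 - 12.2361)·v_x + (1)·v_y = 0, i.e. (-0.2361)·v_x + (1)·v_y = 0,
  so v ∝ (b, λ_1 - a) = (1, 0.2361) = u.
  ||u|| = √((1)² + (0.2361)²) = √(1.0557) ≈ 1.0275,
  v_1 = u/||u|| ≈ (0.9732, 0.2298) (||v_1|| = 1).

λ_1 = 12.2361,  λ_2 = 7.7639;  v_1 ≈ (0.9732, 0.2298)


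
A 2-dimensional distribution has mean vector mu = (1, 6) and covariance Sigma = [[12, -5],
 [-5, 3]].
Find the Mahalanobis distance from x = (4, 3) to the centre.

Step 1 — centre the observation: (x - mu) = (3, -3).

Step 2 — invert Sigma. det(Sigma) = 12·3 - (-5)² = 11.
  Sigma^{-1} = (1/det) · [[d, -b], [-b, a]] = [[0.2727, 0.4545],
 [0.4545, 1.0909]].

Step 3 — form the quadratic (x - mu)^T · Sigma^{-1} · (x - mu):
  Sigma^{-1} · (x - mu) = (-0.5455, -1.9091).
  (x - mu)^T · [Sigma^{-1} · (x - mu)] = (3)·(-0.5455) + (-3)·(-1.9091) = 4.0909.

Step 4 — take square root: d = √(4.0909) ≈ 2.0226.

d(x, mu) = √(4.0909) ≈ 2.0226


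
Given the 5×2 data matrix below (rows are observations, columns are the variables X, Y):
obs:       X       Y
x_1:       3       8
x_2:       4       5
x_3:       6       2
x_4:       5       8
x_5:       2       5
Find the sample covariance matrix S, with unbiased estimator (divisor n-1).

Step 1 — column means:
  mean(X) = (3 + 4 + 6 + 5 + 2) / 5 = 20/5 = 4
  mean(Y) = (8 + 5 + 2 + 8 + 5) / 5 = 28/5 = 5.6

Step 2 — sample covariance S[i,j] = (1/(n-1)) · Σ_k (x_{k,i} - mean_i) · (x_{k,j} - mean_j), with n-1 = 4.
  S[X,X] = ((-1)·(-1) + (0)·(0) + (2)·(2) + (1)·(1) + (-2)·(-2)) / 4 = 10/4 = 2.5
  S[X,Y] = ((-1)·(2.4) + (0)·(-0.6) + (2)·(-3.6) + (1)·(2.4) + (-2)·(-0.6)) / 4 = -6/4 = -1.5
  S[Y,Y] = ((2.4)·(2.4) + (-0.6)·(-0.6) + (-3.6)·(-3.6) + (2.4)·(2.4) + (-0.6)·(-0.6)) / 4 = 25.2/4 = 6.3

S is symmetric (S[j,i] = S[i,j]). Assembling:

S = [[2.5, -1.5],
 [-1.5, 6.3]]


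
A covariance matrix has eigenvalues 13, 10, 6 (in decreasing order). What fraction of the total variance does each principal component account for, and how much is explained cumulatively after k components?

Step 1 — total variance = trace(Sigma) = Σ λ_i = 13 + 10 + 6 = 29.

Step 2 — fraction explained by component i = λ_i / Σ λ:
  PC1: 13/29 = 0.4483
  PC2: 10/29 = 0.3448
  PC3: 6/29 = 0.2069

Step 3 — cumulative fraction after k components = (λ_1 + ... + λ_k) / Σ λ:
  k = 1: 13/29 = 0.4483
  k = 2: (13 + 10)/29 = 23/29 = 0.7931
  k = 3: (13 + 10 + 6)/29 = 29/29 = 1

Summary (fraction, with percent):

explained: PC1 0.4483 (44.83%), PC2 0.3448 (34.48%), PC3 0.2069 (20.69%);  cumulative: 0.4483, 0.7931, 1


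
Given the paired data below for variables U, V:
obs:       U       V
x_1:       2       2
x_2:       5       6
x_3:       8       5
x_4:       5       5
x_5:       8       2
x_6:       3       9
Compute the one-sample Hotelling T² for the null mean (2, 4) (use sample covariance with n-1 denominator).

Step 1 — sample mean vector:
  mean(U) = (2 + 5 + 8 + 5 + 8 + 3) / 6 = 31/6 = 5.1667
  mean(V) = (2 + 6 + 5 + 5 + 2 + 9) / 6 = 29/6 = 4.8333
  x̄ = (5.1667, 4.8333),  deviation x̄ - mu_0 = (5.1667, 4.8333) - (2, 4) = (3.1667, 0.8333).

Step 2 — sample covariance matrix, S[i,j] = (1/(n-1)) · Σ_k (x_{k,i} - mean_i) · (x_{k,j} - mean_j), divisor n-1 = 5:
  S[U,U] = ((-3.1667)·(-3.1667) + (-0.1667)·(-0.1667) + (2.8333)·(2.8333) + (-0.1667)·(-0.1667) + (2.8333)·(2.8333) + (-2.1667)·(-2.1667)) / 5 = 30.8333/5 = 6.1667
  S[U,V] = ((-3.1667)·(-2.8333) + (-0.1667)·(1.1667) + (2.8333)·(0.1667) + (-0.1667)·(0.1667) + (2.8333)·(-2.8333) + (-2.1667)·(4.1667)) / 5 = -7.8333/5 = -1.5667
  S[V,V] = ((-2.8333)·(-2.8333) + (1.1667)·(1.1667) + (0.1667)·(0.1667) + (0.1667)·(0.1667) + (-2.8333)·(-2.8333) + (4.1667)·(4.1667)) / 5 = 34.8333/5 = 6.9667
  S = [[6.1667, -1.5667],
 [-1.5667, 6.9667]].

Step 3 — invert S. det(S) = 6.1667·6.9667 - (-1.5667)² = 40.5067.
  S^{-1} = (1/det) · [[d, -b], [-b, a]] = [[0.172, 0.0387],
 [0.0387, 0.1522]].

Step 4 — quadratic form (x̄ - mu_0)^T · S^{-1} · (x̄ - mu_0):
  S^{-1} · (x̄ - mu_0) = (0.5769, 0.2493),
  (x̄ - mu_0)^T · [...] = (3.1667)·(0.5769) + (0.8333)·(0.2493) = 2.0345.

Step 5 — scale by n: T² = 6 · 2.0345 = 12.207.

T² ≈ 12.207


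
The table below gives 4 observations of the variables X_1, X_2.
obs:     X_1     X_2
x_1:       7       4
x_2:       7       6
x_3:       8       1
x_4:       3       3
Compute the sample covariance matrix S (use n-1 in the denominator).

Step 1 — column means:
  mean(X_1) = (7 + 7 + 8 + 3) / 4 = 25/4 = 6.25
  mean(X_2) = (4 + 6 + 1 + 3) / 4 = 14/4 = 3.5

Step 2 — sample covariance S[i,j] = (1/(n-1)) · Σ_k (x_{k,i} - mean_i) · (x_{k,j} - mean_j), with n-1 = 3.
  S[X_1,X_1] = ((0.75)·(0.75) + (0.75)·(0.75) + (1.75)·(1.75) + (-3.25)·(-3.25)) / 3 = 14.75/3 = 4.9167
  S[X_1,X_2] = ((0.75)·(0.5) + (0.75)·(2.5) + (1.75)·(-2.5) + (-3.25)·(-0.5)) / 3 = -0.5/3 = -0.1667
  S[X_2,X_2] = ((0.5)·(0.5) + (2.5)·(2.5) + (-2.5)·(-2.5) + (-0.5)·(-0.5)) / 3 = 13/3 = 4.3333

S is symmetric (S[j,i] = S[i,j]). Assembling:

S = [[4.9167, -0.1667],
 [-0.1667, 4.3333]]


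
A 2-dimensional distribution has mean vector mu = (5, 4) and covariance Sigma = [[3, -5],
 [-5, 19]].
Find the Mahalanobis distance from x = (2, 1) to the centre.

Step 1 — centre the observation: (x - mu) = (-3, -3).

Step 2 — invert Sigma. det(Sigma) = 3·19 - (-5)² = 32.
  Sigma^{-1} = (1/det) · [[d, -b], [-b, a]] = [[0.5937, 0.1562],
 [0.1562, 0.0937]].

Step 3 — form the quadratic (x - mu)^T · Sigma^{-1} · (x - mu):
  Sigma^{-1} · (x - mu) = (-2.25, -0.75).
  (x - mu)^T · [Sigma^{-1} · (x - mu)] = (-3)·(-2.25) + (-3)·(-0.75) = 9.

Step 4 — take square root: d = √(9) ≈ 3.

d(x, mu) = √(9) ≈ 3


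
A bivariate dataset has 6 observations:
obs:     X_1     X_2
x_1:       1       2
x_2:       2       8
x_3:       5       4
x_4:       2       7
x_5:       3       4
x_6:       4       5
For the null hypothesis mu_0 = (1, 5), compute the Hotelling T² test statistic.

Step 1 — sample mean vector:
  mean(X_1) = (1 + 2 + 5 + 2 + 3 + 4) / 6 = 17/6 = 2.8333
  mean(X_2) = (2 + 8 + 4 + 7 + 4 + 5) / 6 = 30/6 = 5
  x̄ = (2.8333, 5),  deviation x̄ - mu_0 = (2.8333, 5) - (1, 5) = (1.8333, 0).

Step 2 — sample covariance matrix, S[i,j] = (1/(n-1)) · Σ_k (x_{k,i} - mean_i) · (x_{k,j} - mean_j), divisor n-1 = 5:
  S[X_1,X_1] = ((-1.8333)·(-1.8333) + (-0.8333)·(-0.8333) + (2.1667)·(2.1667) + (-0.8333)·(-0.8333) + (0.1667)·(0.1667) + (1.1667)·(1.1667)) / 5 = 10.8333/5 = 2.1667
  S[X_1,X_2] = ((-1.8333)·(-3) + (-0.8333)·(3) + (2.1667)·(-1) + (-0.8333)·(2) + (0.1667)·(-1) + (1.1667)·(0)) / 5 = -1/5 = -0.2
  S[X_2,X_2] = ((-3)·(-3) + (3)·(3) + (-1)·(-1) + (2)·(2) + (-1)·(-1) + (0)·(0)) / 5 = 24/5 = 4.8
  S = [[2.1667, -0.2],
 [-0.2, 4.8]].

Step 3 — invert S. det(S) = 2.1667·4.8 - (-0.2)² = 10.36.
  S^{-1} = (1/det) · [[d, -b], [-b, a]] = [[0.4633, 0.0193],
 [0.0193, 0.2091]].

Step 4 — quadratic form (x̄ - mu_0)^T · S^{-1} · (x̄ - mu_0):
  S^{-1} · (x̄ - mu_0) = (0.8494, 0.0354),
  (x̄ - mu_0)^T · [...] = (1.8333)·(0.8494) + (0)·(0.0354) = 1.5573.

Step 5 — scale by n: T² = 6 · 1.5573 = 9.3436.

T² ≈ 9.3436


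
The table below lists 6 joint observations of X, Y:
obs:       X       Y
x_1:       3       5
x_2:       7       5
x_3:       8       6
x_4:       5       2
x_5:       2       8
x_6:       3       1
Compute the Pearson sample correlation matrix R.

Step 1 — column means:
  mean(X) = (3 + 7 + 8 + 5 + 2 + 3) / 6 = 28/6 = 4.6667
  mean(Y) = (5 + 5 + 6 + 2 + 8 + 1) / 6 = 27/6 = 4.5

Step 2 — sample variances and covariances s[i,j] = (1/(n-1)) · Σ_k (x_{k,i} - mean_i) · (x_{k,j} - mean_j), with n-1 = 5:
  s[X,X] = ((-1.6667)·(-1.6667) + (2.3333)·(2.3333) + (3.3333)·(3.3333) + (0.3333)·(0.3333) + (-2.6667)·(-2.6667) + (-1.6667)·(-1.6667)) / 5 = 29.3333/5 = 5.8667
  s[X,Y] = ((-1.6667)·(0.5) + (2.3333)·(0.5) + (3.3333)·(1.5) + (0.3333)·(-2.5) + (-2.6667)·(3.5) + (-1.6667)·(-3.5)) / 5 = 1/5 = 0.2
  s[Y,Y] = ((0.5)·(0.5) + (0.5)·(0.5) + (1.5)·(1.5) + (-2.5)·(-2.5) + (3.5)·(3.5) + (-3.5)·(-3.5)) / 5 = 33.5/5 = 6.7
  Sample standard deviations s_i = √(s[i,i]):
  s(X) = √(5.8667) = 2.4221
  s(Y) = √(6.7) = 2.5884

Step 3 — r_{ij} = s_{ij} / (s_i · s_j):
  r[X,X] = 1 (diagonal).
  r[X,Y] = 0.2 / (2.4221 · 2.5884) = 0.2 / 6.2695 = 0.0319
  r[Y,Y] = 1 (diagonal).

R is symmetric with unit diagonal. Assembling:

R = [[1, 0.0319],
 [0.0319, 1]]


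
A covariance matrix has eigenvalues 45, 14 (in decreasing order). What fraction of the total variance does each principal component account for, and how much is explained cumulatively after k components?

Step 1 — total variance = trace(Sigma) = Σ λ_i = 45 + 14 = 59.

Step 2 — fraction explained by component i = λ_i / Σ λ:
  PC1: 45/59 = 0.7627
  PC2: 14/59 = 0.2373

Step 3 — cumulative fraction after k components = (λ_1 + ... + λ_k) / Σ λ:
  k = 1: 45/59 = 0.7627
  k = 2: (45 + 14)/59 = 59/59 = 1

Summary (fraction, with percent):

explained: PC1 0.7627 (76.27%), PC2 0.2373 (23.73%);  cumulative: 0.7627, 1


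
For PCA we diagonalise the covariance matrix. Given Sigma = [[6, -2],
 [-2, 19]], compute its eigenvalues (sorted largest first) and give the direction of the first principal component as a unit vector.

Step 1 — characteristic polynomial of 2×2 Sigma:
  det(Sigma - λI) = λ² - trace · λ + det = 0.
  trace = 6 + 19 = 25, det = 6·19 - (-2)² = 110.
Step 2 — discriminant:
  Δ = trace² - 4·det = 625 - 440 = 185.
Step 3 — eigenvalues:
  λ = (trace ± √Δ)/2 = (25 ± 13.6015)/2,
  λ_1 = 19.3007,  λ_2 = 5.6993.

Step 4 — unit eigenvector for λ_1: solve (Sigma - λ_1 I)v = 0. First row:
  (6 - 19.3007)·v_x + (-2)·v_y = 0, i.e. (-13.3007)·v_x + (-2)·v_y = 0,
  so v ∝ (b, λ_1 - a) = (-2, 13.3007); multiply by -1 so the first entry is positive: u = (2, -13.3007).
  ||u|| = √((2)² + (-13.3007)²) = √(180.9096) ≈ 13.4503,
  v_1 = u/||u|| ≈ (0.1487, -0.9889) (||v_1|| = 1).

λ_1 = 19.3007,  λ_2 = 5.6993;  v_1 ≈ (0.1487, -0.9889)
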